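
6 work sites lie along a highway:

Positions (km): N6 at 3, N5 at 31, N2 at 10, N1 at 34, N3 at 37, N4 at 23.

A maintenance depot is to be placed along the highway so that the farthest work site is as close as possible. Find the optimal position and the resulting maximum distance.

location 20, max distance 17

The 1-center on a line is the midpoint of the two extreme points: leftmost at 3, rightmost at 37.
Optimal location = (3 + 37)/2 = 20; maximum distance = (37 − 3)/2 = 17.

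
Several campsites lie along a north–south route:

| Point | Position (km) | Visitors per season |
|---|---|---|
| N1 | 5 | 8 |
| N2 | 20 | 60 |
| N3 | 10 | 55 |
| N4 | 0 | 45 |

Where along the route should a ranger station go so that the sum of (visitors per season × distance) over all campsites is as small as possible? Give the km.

For a sum of weighted absolute distances on a line, the optimum is the weighted median (not the mean). Total weight W = 168; half-weight = 84.
Sort by position and accumulate weight:
  km 0 (N4, w=45) → cum 45
  km 5 (N1, w=8) → cum 53
  km 10 (N3, w=55) → cum 108  ≥ 84 → median here
  km 20 (N2, w=60) → cum 168
Optimal location: km 10.

x = 10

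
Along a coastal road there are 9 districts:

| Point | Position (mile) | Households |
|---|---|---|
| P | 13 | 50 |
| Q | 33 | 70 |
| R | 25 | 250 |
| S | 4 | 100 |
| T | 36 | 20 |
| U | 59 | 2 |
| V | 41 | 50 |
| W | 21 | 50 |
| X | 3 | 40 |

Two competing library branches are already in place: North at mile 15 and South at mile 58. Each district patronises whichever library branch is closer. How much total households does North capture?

The indifferent point is the midpoint (15+58)/2 = 36.5; districts left of it (closer to North at 15) go to North, those right go to South.
  X at 3 (w=40) → North
  S at 4 (w=100) → North
  P at 13 (w=50) → North
  W at 21 (w=50) → North
  R at 25 (w=250) → North
  Q at 33 (w=70) → North
  T at 36 (w=20) → North
  V at 41 (w=50) → South
  U at 59 (w=2) → South
North captures 580; South captures 52.

580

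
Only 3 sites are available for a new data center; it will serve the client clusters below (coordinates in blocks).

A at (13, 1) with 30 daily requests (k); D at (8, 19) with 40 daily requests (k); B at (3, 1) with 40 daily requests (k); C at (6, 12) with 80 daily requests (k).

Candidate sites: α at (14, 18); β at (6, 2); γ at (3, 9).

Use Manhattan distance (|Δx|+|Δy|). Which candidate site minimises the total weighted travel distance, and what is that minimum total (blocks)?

γ, total 1940 blocks

Total weighted distance at each candidate:
  α (14, 18): total = 3060
  β (6, 2): total = 1960
  γ (3, 9): total = 1940
Minimum is at γ with total 1940 blocks.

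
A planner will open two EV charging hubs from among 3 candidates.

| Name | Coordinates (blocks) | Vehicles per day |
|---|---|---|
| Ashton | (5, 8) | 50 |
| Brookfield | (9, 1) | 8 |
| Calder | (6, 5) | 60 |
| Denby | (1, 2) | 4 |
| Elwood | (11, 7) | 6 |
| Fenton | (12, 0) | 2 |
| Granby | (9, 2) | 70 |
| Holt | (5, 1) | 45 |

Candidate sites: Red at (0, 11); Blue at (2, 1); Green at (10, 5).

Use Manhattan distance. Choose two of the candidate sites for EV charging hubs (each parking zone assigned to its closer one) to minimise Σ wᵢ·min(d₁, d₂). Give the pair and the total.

Evaluate every pair (each demand assigned to the nearer of the two):
  {Blue, Green}: total = 1135
  {Red, Green}: total = 1437
  {Red, Blue}: total = 1751
Best pair: {Blue, Green} with total 1135.

{Blue, Green}, total 1135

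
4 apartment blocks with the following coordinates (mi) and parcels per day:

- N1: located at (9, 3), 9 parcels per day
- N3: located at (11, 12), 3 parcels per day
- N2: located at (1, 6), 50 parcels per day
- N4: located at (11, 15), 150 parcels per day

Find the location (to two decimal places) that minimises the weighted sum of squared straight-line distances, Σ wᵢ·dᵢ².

The minimiser of Σwᵢ‖p−pᵢ‖² is the weighted centroid p* = (Σwᵢpᵢ)/(Σwᵢ).
Σwᵢ = 212.
Σwᵢxᵢ = 9·9 + 3·11 + 50·1 + 150·11 = 1814.
Σwᵢyᵢ = 9·3 + 3·12 + 50·6 + 150·15 = 2613.
x* = 1814/212 = 8.56, y* = 2613/212 = 12.33.

(8.56, 12.33)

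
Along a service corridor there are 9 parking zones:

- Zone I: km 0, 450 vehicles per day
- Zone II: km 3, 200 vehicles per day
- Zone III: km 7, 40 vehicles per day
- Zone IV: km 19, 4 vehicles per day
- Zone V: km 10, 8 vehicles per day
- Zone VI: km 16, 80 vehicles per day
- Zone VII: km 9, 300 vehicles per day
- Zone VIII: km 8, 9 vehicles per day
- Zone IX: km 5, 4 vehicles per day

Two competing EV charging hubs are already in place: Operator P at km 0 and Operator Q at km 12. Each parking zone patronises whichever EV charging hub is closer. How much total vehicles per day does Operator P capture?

654

The indifferent point is the midpoint (0+12)/2 = 6; parking zones left of it (closer to Operator P at 0) go to Operator P, those right go to Operator Q.
  Zone I at 0 (w=450) → Operator P
  Zone II at 3 (w=200) → Operator P
  Zone IX at 5 (w=4) → Operator P
  Zone III at 7 (w=40) → Operator Q
  Zone VIII at 8 (w=9) → Operator Q
  Zone VII at 9 (w=300) → Operator Q
  Zone V at 10 (w=8) → Operator Q
  Zone VI at 16 (w=80) → Operator Q
  Zone IV at 19 (w=4) → Operator Q
Operator P captures 654; Operator Q captures 441.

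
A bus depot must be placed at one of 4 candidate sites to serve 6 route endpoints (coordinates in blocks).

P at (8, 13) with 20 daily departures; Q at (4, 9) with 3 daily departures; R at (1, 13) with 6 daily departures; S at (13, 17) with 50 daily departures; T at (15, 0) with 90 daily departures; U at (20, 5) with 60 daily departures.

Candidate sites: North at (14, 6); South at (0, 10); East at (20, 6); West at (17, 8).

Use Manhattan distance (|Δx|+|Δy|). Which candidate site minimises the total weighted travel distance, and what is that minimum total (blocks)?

North, total 2069 blocks

Total weighted distance at each candidate:
  North (14, 6): total = 2069
  South (0, 10): total = 5009
  East (20, 6): total = 2543
  West (17, 8): total = 2358
Minimum is at North with total 2069 blocks.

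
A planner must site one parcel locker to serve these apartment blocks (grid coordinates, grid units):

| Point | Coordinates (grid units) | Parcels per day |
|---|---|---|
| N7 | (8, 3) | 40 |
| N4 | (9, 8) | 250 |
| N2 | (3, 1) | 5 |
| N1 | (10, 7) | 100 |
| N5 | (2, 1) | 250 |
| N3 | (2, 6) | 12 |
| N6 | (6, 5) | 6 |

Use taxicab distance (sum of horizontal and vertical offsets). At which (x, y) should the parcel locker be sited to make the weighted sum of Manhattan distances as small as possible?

Manhattan distance separates: Σwᵢ(|x−xᵢ|+|y−yᵢ|) = Σwᵢ|x−xᵢ| + Σwᵢ|y−yᵢ|, so x and y are optimised independently as 1-D weighted medians.
Total weight W = 663; half = 331.5.
x-coordinate, sorted with cumulative weight:
  x=2 (N5, w=250) cum 250
  x=2 (N3, w=12) cum 262
  x=3 (N2, w=5) cum 267
  x=6 (N6, w=6) cum 273
  x=8 (N7, w=40) cum 313
  x=9 (N4, w=250) cum 563  ← median
  x=10 (N1, w=100) cum 663
⇒ x* = 9
y-coordinate, sorted with cumulative weight:
  y=1 (N2, w=5) cum 5
  y=1 (N5, w=250) cum 255
  y=3 (N7, w=40) cum 295
  y=5 (N6, w=6) cum 301
  y=6 (N3, w=12) cum 313
  y=7 (N1, w=100) cum 413  ← median
  y=8 (N4, w=250) cum 663
⇒ y* = 7

(9, 7)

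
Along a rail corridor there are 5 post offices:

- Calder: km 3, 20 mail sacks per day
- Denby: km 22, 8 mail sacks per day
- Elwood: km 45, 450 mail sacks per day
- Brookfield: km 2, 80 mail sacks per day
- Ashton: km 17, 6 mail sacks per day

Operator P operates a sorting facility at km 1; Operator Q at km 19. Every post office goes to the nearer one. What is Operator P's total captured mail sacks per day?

The indifferent point is the midpoint (1+19)/2 = 10; post offices left of it (closer to Operator P at 1) go to Operator P, those right go to Operator Q.
  Brookfield at 2 (w=80) → Operator P
  Calder at 3 (w=20) → Operator P
  Ashton at 17 (w=6) → Operator Q
  Denby at 22 (w=8) → Operator Q
  Elwood at 45 (w=450) → Operator Q
Operator P captures 100; Operator Q captures 464.

100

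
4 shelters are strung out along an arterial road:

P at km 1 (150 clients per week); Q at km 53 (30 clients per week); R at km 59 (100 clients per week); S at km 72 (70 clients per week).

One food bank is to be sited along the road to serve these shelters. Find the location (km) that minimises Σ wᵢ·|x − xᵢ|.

For a sum of weighted absolute distances on a line, the optimum is the weighted median (not the mean). Total weight W = 350; half-weight = 175.
Sort by position and accumulate weight:
  km 1 (P, w=150) → cum 150
  km 53 (Q, w=30) → cum 180  ≥ 175 → median here
  km 59 (R, w=100) → cum 280
  km 72 (S, w=70) → cum 350
Optimal location: km 53.

x = 53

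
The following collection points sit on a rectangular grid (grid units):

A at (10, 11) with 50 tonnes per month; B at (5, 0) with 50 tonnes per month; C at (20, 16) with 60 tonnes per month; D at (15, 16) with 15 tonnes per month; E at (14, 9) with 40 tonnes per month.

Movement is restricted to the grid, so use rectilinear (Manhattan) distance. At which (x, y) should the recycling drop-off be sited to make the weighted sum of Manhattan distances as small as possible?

(14, 11)

Manhattan distance separates: Σwᵢ(|x−xᵢ|+|y−yᵢ|) = Σwᵢ|x−xᵢ| + Σwᵢ|y−yᵢ|, so x and y are optimised independently as 1-D weighted medians.
Total weight W = 215; half = 107.5.
x-coordinate, sorted with cumulative weight:
  x=5 (B, w=50) cum 50
  x=10 (A, w=50) cum 100
  x=14 (E, w=40) cum 140  ← median
  x=15 (D, w=15) cum 155
  x=20 (C, w=60) cum 215
⇒ x* = 14
y-coordinate, sorted with cumulative weight:
  y=0 (B, w=50) cum 50
  y=9 (E, w=40) cum 90
  y=11 (A, w=50) cum 140  ← median
  y=16 (C, w=60) cum 200
  y=16 (D, w=15) cum 215
⇒ y* = 11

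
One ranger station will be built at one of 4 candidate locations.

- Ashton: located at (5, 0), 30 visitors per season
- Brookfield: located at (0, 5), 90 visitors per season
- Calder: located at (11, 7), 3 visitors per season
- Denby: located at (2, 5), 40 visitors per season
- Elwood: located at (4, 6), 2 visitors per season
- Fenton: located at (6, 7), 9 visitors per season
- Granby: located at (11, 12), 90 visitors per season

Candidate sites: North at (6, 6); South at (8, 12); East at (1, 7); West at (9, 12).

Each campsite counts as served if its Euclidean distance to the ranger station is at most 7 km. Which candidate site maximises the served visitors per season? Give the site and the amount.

North, covering 174

Coverage radius r = 7 km; a point is covered iff (Δx)²+(Δy)² ≤ 7² = 49.
  North (6, 6): covers {Ashton, Brookfield, Calder, Denby, Elwood, Fenton} → 174
  South (8, 12): covers {Calder, Fenton, Granby} → 102
  East (1, 7): covers {Brookfield, Denby, Elwood, Fenton} → 141
  West (9, 12): covers {Calder, Fenton, Granby} → 102
Maximum coverage at North: 174 visitors per season.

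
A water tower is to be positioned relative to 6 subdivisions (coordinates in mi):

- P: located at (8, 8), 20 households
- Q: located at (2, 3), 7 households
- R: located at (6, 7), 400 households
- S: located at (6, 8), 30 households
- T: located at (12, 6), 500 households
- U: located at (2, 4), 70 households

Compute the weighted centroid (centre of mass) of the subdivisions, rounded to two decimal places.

The minimiser of Σwᵢ‖p−pᵢ‖² is the weighted centroid p* = (Σwᵢpᵢ)/(Σwᵢ).
Σwᵢ = 1027.
Σwᵢxᵢ = 20·8 + 7·2 + 400·6 + 30·6 + 500·12 + 70·2 = 8894.
Σwᵢyᵢ = 20·8 + 7·3 + 400·7 + 30·8 + 500·6 + 70·4 = 6501.
x* = 8894/1027 = 8.66, y* = 6501/1027 = 6.33.

(8.66, 6.33)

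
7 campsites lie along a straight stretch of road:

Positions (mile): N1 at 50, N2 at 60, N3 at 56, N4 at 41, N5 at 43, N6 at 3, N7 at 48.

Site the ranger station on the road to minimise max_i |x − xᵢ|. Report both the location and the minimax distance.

The 1-center on a line is the midpoint of the two extreme points: leftmost at 3, rightmost at 60.
Optimal location = (3 + 60)/2 = 31.5; maximum distance = (60 − 3)/2 = 28.5.

location 31.5, max distance 28.5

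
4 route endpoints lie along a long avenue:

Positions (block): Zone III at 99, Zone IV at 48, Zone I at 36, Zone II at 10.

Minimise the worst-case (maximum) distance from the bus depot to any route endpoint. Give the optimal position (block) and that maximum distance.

location 54.5, max distance 44.5

The 1-center on a line is the midpoint of the two extreme points: leftmost at 10, rightmost at 99.
Optimal location = (10 + 99)/2 = 54.5; maximum distance = (99 − 10)/2 = 44.5.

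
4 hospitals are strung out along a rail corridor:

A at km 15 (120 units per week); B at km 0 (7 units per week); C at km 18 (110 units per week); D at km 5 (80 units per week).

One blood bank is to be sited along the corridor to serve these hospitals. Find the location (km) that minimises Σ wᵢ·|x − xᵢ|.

x = 15

For a sum of weighted absolute distances on a line, the optimum is the weighted median (not the mean). Total weight W = 317; half-weight = 158.5.
Sort by position and accumulate weight:
  km 0 (B, w=7) → cum 7
  km 5 (D, w=80) → cum 87
  km 15 (A, w=120) → cum 207  ≥ 158.5 → median here
  km 18 (C, w=110) → cum 317
Optimal location: km 15.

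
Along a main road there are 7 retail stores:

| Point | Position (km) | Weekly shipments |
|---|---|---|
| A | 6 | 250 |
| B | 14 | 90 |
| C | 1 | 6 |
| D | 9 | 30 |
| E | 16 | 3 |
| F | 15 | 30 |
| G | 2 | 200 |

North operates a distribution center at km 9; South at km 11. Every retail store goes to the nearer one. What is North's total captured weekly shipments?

486

The indifferent point is the midpoint (9+11)/2 = 10; retail stores left of it (closer to North at 9) go to North, those right go to South.
  C at 1 (w=6) → North
  G at 2 (w=200) → North
  A at 6 (w=250) → North
  D at 9 (w=30) → North
  B at 14 (w=90) → South
  F at 15 (w=30) → South
  E at 16 (w=3) → South
North captures 486; South captures 123.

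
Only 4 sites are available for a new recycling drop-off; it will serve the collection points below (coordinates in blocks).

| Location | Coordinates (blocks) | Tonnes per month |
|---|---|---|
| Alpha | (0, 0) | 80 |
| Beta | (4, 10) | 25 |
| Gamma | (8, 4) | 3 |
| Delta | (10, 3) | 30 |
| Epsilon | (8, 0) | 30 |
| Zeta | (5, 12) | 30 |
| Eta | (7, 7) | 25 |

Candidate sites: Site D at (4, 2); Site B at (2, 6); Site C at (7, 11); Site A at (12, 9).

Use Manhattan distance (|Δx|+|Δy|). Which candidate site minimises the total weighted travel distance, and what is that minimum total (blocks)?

Site D, total 1618 blocks

Total weighted distance at each candidate:
  Site D (4, 2): total = 1618
  Site B (2, 6): total = 1924
  Site C (7, 11): total = 2444
  Site A (12, 9): total = 3037
Minimum is at Site D with total 1618 blocks.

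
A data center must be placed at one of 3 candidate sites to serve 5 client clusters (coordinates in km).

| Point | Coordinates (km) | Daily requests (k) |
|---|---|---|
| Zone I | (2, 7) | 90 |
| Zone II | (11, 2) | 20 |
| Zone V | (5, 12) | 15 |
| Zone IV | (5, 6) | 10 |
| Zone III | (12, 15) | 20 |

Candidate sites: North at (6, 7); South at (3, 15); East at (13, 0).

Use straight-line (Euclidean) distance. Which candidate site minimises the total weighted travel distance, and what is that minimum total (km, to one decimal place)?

Total weighted distance at each candidate:
  North (6, 7): total = 792.0
  South (3, 15): total = 1357.2
  East (13, 0): total = 1847.0
Minimum is at North with total 792.0 km.

North, total 792.0 km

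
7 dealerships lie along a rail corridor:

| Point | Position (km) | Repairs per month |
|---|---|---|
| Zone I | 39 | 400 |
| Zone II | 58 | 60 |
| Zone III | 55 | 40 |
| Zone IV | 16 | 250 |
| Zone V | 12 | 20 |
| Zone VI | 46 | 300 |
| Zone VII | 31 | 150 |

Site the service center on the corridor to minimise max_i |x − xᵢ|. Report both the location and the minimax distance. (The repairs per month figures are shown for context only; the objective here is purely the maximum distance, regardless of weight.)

The 1-center on a line is the midpoint of the two extreme points: leftmost at 12, rightmost at 58.
Optimal location = (12 + 58)/2 = 35; maximum distance = (58 − 12)/2 = 23.

location 35, max distance 23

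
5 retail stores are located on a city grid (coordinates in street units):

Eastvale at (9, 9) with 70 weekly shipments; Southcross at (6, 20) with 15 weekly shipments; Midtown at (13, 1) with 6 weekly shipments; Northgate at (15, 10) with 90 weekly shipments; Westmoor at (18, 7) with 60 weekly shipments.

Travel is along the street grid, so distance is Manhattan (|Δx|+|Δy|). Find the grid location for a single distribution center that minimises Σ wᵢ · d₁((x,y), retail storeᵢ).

(15, 9)

Manhattan distance separates: Σwᵢ(|x−xᵢ|+|y−yᵢ|) = Σwᵢ|x−xᵢ| + Σwᵢ|y−yᵢ|, so x and y are optimised independently as 1-D weighted medians.
Total weight W = 241; half = 120.5.
x-coordinate, sorted with cumulative weight:
  x=6 (Southcross, w=15) cum 15
  x=9 (Eastvale, w=70) cum 85
  x=13 (Midtown, w=6) cum 91
  x=15 (Northgate, w=90) cum 181  ← median
  x=18 (Westmoor, w=60) cum 241
⇒ x* = 15
y-coordinate, sorted with cumulative weight:
  y=1 (Midtown, w=6) cum 6
  y=7 (Westmoor, w=60) cum 66
  y=9 (Eastvale, w=70) cum 136  ← median
  y=10 (Northgate, w=90) cum 226
  y=20 (Southcross, w=15) cum 241
⇒ y* = 9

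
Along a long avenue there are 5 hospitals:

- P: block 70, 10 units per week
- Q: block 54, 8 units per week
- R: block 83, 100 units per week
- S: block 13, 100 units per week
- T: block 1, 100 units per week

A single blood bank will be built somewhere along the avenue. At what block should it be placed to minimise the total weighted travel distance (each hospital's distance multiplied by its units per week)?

x = 13

For a sum of weighted absolute distances on a line, the optimum is the weighted median (not the mean). Total weight W = 318; half-weight = 159.
Sort by position and accumulate weight:
  block 1 (T, w=100) → cum 100
  block 13 (S, w=100) → cum 200  ≥ 159 → median here
  block 54 (Q, w=8) → cum 208
  block 70 (P, w=10) → cum 218
  block 83 (R, w=100) → cum 318
Optimal location: block 13.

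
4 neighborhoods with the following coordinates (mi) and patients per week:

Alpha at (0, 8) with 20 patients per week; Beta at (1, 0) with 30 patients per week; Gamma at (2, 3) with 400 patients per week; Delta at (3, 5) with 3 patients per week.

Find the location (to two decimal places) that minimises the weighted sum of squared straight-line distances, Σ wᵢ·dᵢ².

(1.85, 3.04)

The minimiser of Σwᵢ‖p−pᵢ‖² is the weighted centroid p* = (Σwᵢpᵢ)/(Σwᵢ).
Σwᵢ = 453.
Σwᵢxᵢ = 20·0 + 30·1 + 400·2 + 3·3 = 839.
Σwᵢyᵢ = 20·8 + 30·0 + 400·3 + 3·5 = 1375.
x* = 839/453 = 1.85, y* = 1375/453 = 3.04.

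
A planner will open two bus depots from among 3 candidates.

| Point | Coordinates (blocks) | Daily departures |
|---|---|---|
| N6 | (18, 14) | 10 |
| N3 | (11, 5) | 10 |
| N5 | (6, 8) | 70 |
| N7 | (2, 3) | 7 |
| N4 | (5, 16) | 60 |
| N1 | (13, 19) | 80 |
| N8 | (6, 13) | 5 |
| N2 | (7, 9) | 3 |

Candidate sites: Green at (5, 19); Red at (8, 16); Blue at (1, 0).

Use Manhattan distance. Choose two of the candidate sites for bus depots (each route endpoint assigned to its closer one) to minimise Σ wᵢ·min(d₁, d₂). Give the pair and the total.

{Red, Blue}, total 1857

Evaluate every pair (each demand assigned to the nearer of the two):
  {Red, Blue}: total = 1857
  {Green, Red}: total = 1962
  {Green, Blue}: total = 2089
Best pair: {Red, Blue} with total 1857.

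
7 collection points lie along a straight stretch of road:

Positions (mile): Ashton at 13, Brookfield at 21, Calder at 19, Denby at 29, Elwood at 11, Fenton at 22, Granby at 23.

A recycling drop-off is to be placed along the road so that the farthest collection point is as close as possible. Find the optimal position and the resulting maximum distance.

The 1-center on a line is the midpoint of the two extreme points: leftmost at 11, rightmost at 29.
Optimal location = (11 + 29)/2 = 20; maximum distance = (29 − 11)/2 = 9.

location 20, max distance 9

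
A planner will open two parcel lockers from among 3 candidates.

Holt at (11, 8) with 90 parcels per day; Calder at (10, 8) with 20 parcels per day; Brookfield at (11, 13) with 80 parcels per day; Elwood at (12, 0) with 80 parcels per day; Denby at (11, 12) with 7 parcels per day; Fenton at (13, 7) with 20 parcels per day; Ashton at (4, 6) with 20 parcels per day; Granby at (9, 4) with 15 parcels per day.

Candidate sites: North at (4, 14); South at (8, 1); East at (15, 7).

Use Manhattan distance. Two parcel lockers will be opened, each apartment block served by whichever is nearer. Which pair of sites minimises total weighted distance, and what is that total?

Evaluate every pair (each demand assigned to the nearer of the two):
  {South, East}: total = 2113
  {North, East}: total = 2408
  {North, South}: total = 2623
Best pair: {South, East} with total 2113.

{South, East}, total 2113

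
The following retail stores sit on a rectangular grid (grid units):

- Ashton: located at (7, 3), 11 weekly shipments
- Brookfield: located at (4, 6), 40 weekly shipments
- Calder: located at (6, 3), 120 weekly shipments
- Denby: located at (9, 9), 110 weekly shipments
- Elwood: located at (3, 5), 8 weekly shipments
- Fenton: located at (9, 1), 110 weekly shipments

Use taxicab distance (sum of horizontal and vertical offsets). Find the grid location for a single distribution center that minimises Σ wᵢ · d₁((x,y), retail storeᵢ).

Manhattan distance separates: Σwᵢ(|x−xᵢ|+|y−yᵢ|) = Σwᵢ|x−xᵢ| + Σwᵢ|y−yᵢ|, so x and y are optimised independently as 1-D weighted medians.
Total weight W = 399; half = 199.5.
x-coordinate, sorted with cumulative weight:
  x=3 (Elwood, w=8) cum 8
  x=4 (Brookfield, w=40) cum 48
  x=6 (Calder, w=120) cum 168
  x=7 (Ashton, w=11) cum 179
  x=9 (Denby, w=110) cum 289  ← median
  x=9 (Fenton, w=110) cum 399
⇒ x* = 9
y-coordinate, sorted with cumulative weight:
  y=1 (Fenton, w=110) cum 110
  y=3 (Ashton, w=11) cum 121
  y=3 (Calder, w=120) cum 241  ← median
  y=5 (Elwood, w=8) cum 249
  y=6 (Brookfield, w=40) cum 289
  y=9 (Denby, w=110) cum 399
⇒ y* = 3

(9, 3)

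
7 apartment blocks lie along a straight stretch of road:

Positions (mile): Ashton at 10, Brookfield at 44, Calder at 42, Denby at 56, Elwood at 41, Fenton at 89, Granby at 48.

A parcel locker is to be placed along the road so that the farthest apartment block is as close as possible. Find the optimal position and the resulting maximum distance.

location 49.5, max distance 39.5

The 1-center on a line is the midpoint of the two extreme points: leftmost at 10, rightmost at 89.
Optimal location = (10 + 89)/2 = 49.5; maximum distance = (89 − 10)/2 = 39.5.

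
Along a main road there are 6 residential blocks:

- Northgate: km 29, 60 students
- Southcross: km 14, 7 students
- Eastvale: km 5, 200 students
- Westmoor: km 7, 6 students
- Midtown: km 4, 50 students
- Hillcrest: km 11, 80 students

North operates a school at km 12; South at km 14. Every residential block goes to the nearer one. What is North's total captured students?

336

The indifferent point is the midpoint (12+14)/2 = 13; residential blocks left of it (closer to North at 12) go to North, those right go to South.
  Midtown at 4 (w=50) → North
  Eastvale at 5 (w=200) → North
  Westmoor at 7 (w=6) → North
  Hillcrest at 11 (w=80) → North
  Southcross at 14 (w=7) → South
  Northgate at 29 (w=60) → South
North captures 336; South captures 67.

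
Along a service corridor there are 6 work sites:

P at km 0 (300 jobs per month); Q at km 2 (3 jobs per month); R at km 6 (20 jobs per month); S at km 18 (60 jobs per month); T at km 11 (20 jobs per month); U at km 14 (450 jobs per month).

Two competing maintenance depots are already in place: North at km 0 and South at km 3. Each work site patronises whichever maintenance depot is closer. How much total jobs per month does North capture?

The indifferent point is the midpoint (0+3)/2 = 1.5; work sites left of it (closer to North at 0) go to North, those right go to South.
  P at 0 (w=300) → North
  Q at 2 (w=3) → South
  R at 6 (w=20) → South
  T at 11 (w=20) → South
  U at 14 (w=450) → South
  S at 18 (w=60) → South
North captures 300; South captures 553.

300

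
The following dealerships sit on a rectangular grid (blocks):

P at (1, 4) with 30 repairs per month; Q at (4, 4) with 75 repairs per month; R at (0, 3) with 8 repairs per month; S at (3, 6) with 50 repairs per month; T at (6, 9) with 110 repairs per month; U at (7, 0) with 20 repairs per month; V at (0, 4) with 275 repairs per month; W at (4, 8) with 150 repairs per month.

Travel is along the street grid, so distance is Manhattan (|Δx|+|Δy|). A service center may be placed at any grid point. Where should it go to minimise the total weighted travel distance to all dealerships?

(3, 4)

Manhattan distance separates: Σwᵢ(|x−xᵢ|+|y−yᵢ|) = Σwᵢ|x−xᵢ| + Σwᵢ|y−yᵢ|, so x and y are optimised independently as 1-D weighted medians.
Total weight W = 718; half = 359.
x-coordinate, sorted with cumulative weight:
  x=0 (R, w=8) cum 8
  x=0 (V, w=275) cum 283
  x=1 (P, w=30) cum 313
  x=3 (S, w=50) cum 363  ← median
  x=4 (Q, w=75) cum 438
  x=4 (W, w=150) cum 588
  x=6 (T, w=110) cum 698
  x=7 (U, w=20) cum 718
⇒ x* = 3
y-coordinate, sorted with cumulative weight:
  y=0 (U, w=20) cum 20
  y=3 (R, w=8) cum 28
  y=4 (P, w=30) cum 58
  y=4 (Q, w=75) cum 133
  y=4 (V, w=275) cum 408  ← median
  y=6 (S, w=50) cum 458
  y=8 (W, w=150) cum 608
  y=9 (T, w=110) cum 718
⇒ y* = 4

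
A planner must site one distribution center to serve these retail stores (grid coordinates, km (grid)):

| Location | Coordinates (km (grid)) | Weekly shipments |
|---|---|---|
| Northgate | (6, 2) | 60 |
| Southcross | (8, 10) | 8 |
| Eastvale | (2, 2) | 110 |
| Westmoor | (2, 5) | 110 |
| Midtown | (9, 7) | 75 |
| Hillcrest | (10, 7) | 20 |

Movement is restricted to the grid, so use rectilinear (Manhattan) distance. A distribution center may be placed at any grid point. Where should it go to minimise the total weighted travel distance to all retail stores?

(2, 5)

Manhattan distance separates: Σwᵢ(|x−xᵢ|+|y−yᵢ|) = Σwᵢ|x−xᵢ| + Σwᵢ|y−yᵢ|, so x and y are optimised independently as 1-D weighted medians.
Total weight W = 383; half = 191.5.
x-coordinate, sorted with cumulative weight:
  x=2 (Eastvale, w=110) cum 110
  x=2 (Westmoor, w=110) cum 220  ← median
  x=6 (Northgate, w=60) cum 280
  x=8 (Southcross, w=8) cum 288
  x=9 (Midtown, w=75) cum 363
  x=10 (Hillcrest, w=20) cum 383
⇒ x* = 2
y-coordinate, sorted with cumulative weight:
  y=2 (Northgate, w=60) cum 60
  y=2 (Eastvale, w=110) cum 170
  y=5 (Westmoor, w=110) cum 280  ← median
  y=7 (Midtown, w=75) cum 355
  y=7 (Hillcrest, w=20) cum 375
  y=10 (Southcross, w=8) cum 383
⇒ y* = 5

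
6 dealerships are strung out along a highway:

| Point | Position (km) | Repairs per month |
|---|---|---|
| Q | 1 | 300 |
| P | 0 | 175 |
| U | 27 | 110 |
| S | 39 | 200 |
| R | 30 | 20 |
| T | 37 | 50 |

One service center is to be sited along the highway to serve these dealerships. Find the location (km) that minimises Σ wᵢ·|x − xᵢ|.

x = 1

For a sum of weighted absolute distances on a line, the optimum is the weighted median (not the mean). Total weight W = 855; half-weight = 427.5.
Sort by position and accumulate weight:
  km 0 (P, w=175) → cum 175
  km 1 (Q, w=300) → cum 475  ≥ 427.5 → median here
  km 27 (U, w=110) → cum 585
  km 30 (R, w=20) → cum 605
  km 37 (T, w=50) → cum 655
  km 39 (S, w=200) → cum 855
Optimal location: km 1.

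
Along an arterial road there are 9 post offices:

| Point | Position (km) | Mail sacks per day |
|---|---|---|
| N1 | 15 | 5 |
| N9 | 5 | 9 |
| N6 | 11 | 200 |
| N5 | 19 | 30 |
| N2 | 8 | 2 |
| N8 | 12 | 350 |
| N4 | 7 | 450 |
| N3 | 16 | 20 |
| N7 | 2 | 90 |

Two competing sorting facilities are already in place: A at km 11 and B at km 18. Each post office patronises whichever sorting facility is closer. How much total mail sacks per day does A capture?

1101

The indifferent point is the midpoint (11+18)/2 = 14.5; post offices left of it (closer to A at 11) go to A, those right go to B.
  N7 at 2 (w=90) → A
  N9 at 5 (w=9) → A
  N4 at 7 (w=450) → A
  N2 at 8 (w=2) → A
  N6 at 11 (w=200) → A
  N8 at 12 (w=350) → A
  N1 at 15 (w=5) → B
  N3 at 16 (w=20) → B
  N5 at 19 (w=30) → B
A captures 1101; B captures 55.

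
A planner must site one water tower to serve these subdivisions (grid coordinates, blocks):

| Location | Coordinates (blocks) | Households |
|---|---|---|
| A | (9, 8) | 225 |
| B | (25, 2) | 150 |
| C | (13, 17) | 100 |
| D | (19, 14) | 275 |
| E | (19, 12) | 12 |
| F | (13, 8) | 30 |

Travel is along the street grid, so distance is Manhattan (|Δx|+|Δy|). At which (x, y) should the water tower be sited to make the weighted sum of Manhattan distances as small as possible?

Manhattan distance separates: Σwᵢ(|x−xᵢ|+|y−yᵢ|) = Σwᵢ|x−xᵢ| + Σwᵢ|y−yᵢ|, so x and y are optimised independently as 1-D weighted medians.
Total weight W = 792; half = 396.
x-coordinate, sorted with cumulative weight:
  x=9 (A, w=225) cum 225
  x=13 (C, w=100) cum 325
  x=13 (F, w=30) cum 355
  x=19 (D, w=275) cum 630  ← median
  x=19 (E, w=12) cum 642
  x=25 (B, w=150) cum 792
⇒ x* = 19
y-coordinate, sorted with cumulative weight:
  y=2 (B, w=150) cum 150
  y=8 (A, w=225) cum 375
  y=8 (F, w=30) cum 405  ← median
  y=12 (E, w=12) cum 417
  y=14 (D, w=275) cum 692
  y=17 (C, w=100) cum 792
⇒ y* = 8

(19, 8)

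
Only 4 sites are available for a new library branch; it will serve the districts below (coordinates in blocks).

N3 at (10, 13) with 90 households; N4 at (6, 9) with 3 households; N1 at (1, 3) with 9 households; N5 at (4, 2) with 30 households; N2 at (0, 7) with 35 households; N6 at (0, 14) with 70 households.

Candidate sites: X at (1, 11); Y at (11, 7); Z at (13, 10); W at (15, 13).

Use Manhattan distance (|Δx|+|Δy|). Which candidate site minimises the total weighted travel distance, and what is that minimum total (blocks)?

X, total 1898 blocks

Total weighted distance at each candidate:
  X (1, 11): total = 1898
  Y (11, 7): total = 2782
  Z (13, 10): total = 2995
  W (15, 13): total = 3220
Minimum is at X with total 1898 blocks.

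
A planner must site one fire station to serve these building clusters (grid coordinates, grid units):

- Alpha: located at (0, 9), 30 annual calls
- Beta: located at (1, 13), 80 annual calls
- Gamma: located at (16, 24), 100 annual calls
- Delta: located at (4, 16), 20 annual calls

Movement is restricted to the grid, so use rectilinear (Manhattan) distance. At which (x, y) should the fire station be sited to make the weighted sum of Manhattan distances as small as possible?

Manhattan distance separates: Σwᵢ(|x−xᵢ|+|y−yᵢ|) = Σwᵢ|x−xᵢ| + Σwᵢ|y−yᵢ|, so x and y are optimised independently as 1-D weighted medians.
Total weight W = 230; half = 115.
x-coordinate, sorted with cumulative weight:
  x=0 (Alpha, w=30) cum 30
  x=1 (Beta, w=80) cum 110
  x=4 (Delta, w=20) cum 130  ← median
  x=16 (Gamma, w=100) cum 230
⇒ x* = 4
y-coordinate, sorted with cumulative weight:
  y=9 (Alpha, w=30) cum 30
  y=13 (Beta, w=80) cum 110
  y=16 (Delta, w=20) cum 130  ← median
  y=24 (Gamma, w=100) cum 230
⇒ y* = 16

(4, 16)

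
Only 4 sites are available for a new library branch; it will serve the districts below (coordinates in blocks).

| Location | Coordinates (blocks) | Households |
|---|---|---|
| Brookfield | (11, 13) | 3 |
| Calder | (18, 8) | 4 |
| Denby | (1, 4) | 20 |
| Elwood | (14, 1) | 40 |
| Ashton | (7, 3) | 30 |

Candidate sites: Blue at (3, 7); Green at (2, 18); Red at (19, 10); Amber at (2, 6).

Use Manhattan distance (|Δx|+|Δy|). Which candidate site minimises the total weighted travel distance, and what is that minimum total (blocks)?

Total weighted distance at each candidate:
  Blue (3, 7): total = 1126
  Green (2, 18): total = 2206
  Red (19, 10): total = 1655
  Amber (2, 6): total = 1100
Minimum is at Amber with total 1100 blocks.

Amber, total 1100 blocks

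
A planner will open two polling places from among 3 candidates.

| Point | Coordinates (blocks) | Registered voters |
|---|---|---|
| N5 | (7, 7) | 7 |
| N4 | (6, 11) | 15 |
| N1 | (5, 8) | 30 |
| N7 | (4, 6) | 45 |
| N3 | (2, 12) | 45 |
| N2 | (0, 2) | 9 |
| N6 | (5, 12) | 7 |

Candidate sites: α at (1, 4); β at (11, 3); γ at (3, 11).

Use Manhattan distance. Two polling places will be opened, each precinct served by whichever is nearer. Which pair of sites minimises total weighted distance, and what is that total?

{α, γ}, total 614

Evaluate every pair (each demand assigned to the nearer of the two):
  {α, γ}: total = 614
  {β, γ}: total = 740
  {α, β}: total = 1217
Best pair: {α, γ} with total 614.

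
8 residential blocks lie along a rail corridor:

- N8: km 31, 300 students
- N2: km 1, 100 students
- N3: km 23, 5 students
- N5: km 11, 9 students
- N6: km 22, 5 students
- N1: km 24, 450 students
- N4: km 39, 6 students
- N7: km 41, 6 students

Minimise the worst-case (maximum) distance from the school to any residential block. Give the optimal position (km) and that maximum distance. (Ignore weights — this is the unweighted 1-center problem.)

The 1-center on a line is the midpoint of the two extreme points: leftmost at 1, rightmost at 41.
Optimal location = (1 + 41)/2 = 21; maximum distance = (41 − 1)/2 = 20.

location 21, max distance 20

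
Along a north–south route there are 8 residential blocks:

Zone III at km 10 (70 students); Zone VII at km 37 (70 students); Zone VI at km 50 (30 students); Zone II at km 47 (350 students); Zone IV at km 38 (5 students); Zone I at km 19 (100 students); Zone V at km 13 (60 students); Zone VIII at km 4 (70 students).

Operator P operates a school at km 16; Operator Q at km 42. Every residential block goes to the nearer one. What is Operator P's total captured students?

The indifferent point is the midpoint (16+42)/2 = 29; residential blocks left of it (closer to Operator P at 16) go to Operator P, those right go to Operator Q.
  Zone VIII at 4 (w=70) → Operator P
  Zone III at 10 (w=70) → Operator P
  Zone V at 13 (w=60) → Operator P
  Zone I at 19 (w=100) → Operator P
  Zone VII at 37 (w=70) → Operator Q
  Zone IV at 38 (w=5) → Operator Q
  Zone II at 47 (w=350) → Operator Q
  Zone VI at 50 (w=30) → Operator Q
Operator P captures 300; Operator Q captures 455.

300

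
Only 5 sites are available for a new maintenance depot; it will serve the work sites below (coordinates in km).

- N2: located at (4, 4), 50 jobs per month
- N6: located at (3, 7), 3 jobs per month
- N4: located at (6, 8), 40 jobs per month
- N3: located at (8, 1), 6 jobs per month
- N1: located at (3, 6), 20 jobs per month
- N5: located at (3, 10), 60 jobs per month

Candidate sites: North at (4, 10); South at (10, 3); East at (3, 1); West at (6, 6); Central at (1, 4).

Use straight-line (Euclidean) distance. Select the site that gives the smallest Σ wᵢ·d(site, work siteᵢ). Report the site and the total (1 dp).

West, total 623.2 km

Total weighted distance at each candidate:
  North (4, 10): total = 624.2
  South (10, 3): total = 1347.7
  East (3, 1): total = 1150.7
  West (6, 6): total = 623.2
  Central (1, 4): total = 898.7
Minimum is at West with total 623.2 km.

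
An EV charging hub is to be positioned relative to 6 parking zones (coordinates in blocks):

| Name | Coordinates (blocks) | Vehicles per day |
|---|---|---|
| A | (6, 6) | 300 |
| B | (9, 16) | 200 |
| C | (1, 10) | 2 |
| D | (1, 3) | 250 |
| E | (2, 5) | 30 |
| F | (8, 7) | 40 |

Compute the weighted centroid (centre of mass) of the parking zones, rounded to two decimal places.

The minimiser of Σwᵢ‖p−pᵢ‖² is the weighted centroid p* = (Σwᵢpᵢ)/(Σwᵢ).
Σwᵢ = 822.
Σwᵢxᵢ = 300·6 + 200·9 + 2·1 + 250·1 + 30·2 + 40·8 = 4232.
Σwᵢyᵢ = 300·6 + 200·16 + 2·10 + 250·3 + 30·5 + 40·7 = 6200.
x* = 4232/822 = 5.15, y* = 6200/822 = 7.54.

(5.15, 7.54)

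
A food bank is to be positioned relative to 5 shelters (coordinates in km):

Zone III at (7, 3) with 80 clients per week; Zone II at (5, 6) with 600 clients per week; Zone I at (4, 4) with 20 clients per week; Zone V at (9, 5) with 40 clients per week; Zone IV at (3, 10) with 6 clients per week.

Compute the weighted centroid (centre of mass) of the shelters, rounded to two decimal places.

The minimiser of Σwᵢ‖p−pᵢ‖² is the weighted centroid p* = (Σwᵢpᵢ)/(Σwᵢ).
Σwᵢ = 746.
Σwᵢxᵢ = 80·7 + 600·5 + 20·4 + 40·9 + 6·3 = 4018.
Σwᵢyᵢ = 80·3 + 600·6 + 20·4 + 40·5 + 6·10 = 4180.
x* = 4018/746 = 5.39, y* = 4180/746 = 5.60.

(5.39, 5.60)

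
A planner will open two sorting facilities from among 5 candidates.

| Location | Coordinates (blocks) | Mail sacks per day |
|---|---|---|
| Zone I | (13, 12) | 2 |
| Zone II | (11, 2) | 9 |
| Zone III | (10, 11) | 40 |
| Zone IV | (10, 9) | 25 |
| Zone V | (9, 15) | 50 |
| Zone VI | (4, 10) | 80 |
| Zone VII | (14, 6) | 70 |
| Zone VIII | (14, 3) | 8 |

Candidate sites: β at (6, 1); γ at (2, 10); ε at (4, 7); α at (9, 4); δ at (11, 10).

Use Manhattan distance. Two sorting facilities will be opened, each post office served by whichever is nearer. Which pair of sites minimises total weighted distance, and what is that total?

{γ, δ}, total 1290

Evaluate every pair (each demand assigned to the nearer of the two):
  {γ, δ}: total = 1290
  {ε, δ}: total = 1370
  {α, δ}: total = 1622
  {β, δ}: total = 1672
  {γ, α}: total = 1778
  {ε, α}: total = 1858
  {γ, ε}: total = 2336
  {β, γ}: total = 2415
  {β, ε}: total = 2422
  {β, α}: total = 2498
Best pair: {γ, δ} with total 1290.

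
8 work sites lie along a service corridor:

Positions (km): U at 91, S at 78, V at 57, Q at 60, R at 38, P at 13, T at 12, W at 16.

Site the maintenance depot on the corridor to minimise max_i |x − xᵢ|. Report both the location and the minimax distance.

location 51.5, max distance 39.5

The 1-center on a line is the midpoint of the two extreme points: leftmost at 12, rightmost at 91.
Optimal location = (12 + 91)/2 = 51.5; maximum distance = (91 − 12)/2 = 39.5.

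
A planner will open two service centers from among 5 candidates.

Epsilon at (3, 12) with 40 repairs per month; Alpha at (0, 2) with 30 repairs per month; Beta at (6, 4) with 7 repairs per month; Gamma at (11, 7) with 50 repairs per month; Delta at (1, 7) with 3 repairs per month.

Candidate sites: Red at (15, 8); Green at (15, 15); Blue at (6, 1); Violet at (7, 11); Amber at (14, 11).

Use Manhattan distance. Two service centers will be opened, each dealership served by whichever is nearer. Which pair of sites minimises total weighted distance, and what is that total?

Evaluate every pair (each demand assigned to the nearer of the two):
  {Blue, Violet}: total = 861
  {Red, Violet}: total = 1016
  {Red, Blue}: total = 1074
  {Blue, Amber}: total = 1094
  {Violet, Amber}: total = 1116
  {Green, Violet}: total = 1166
  {Green, Blue}: total = 1374
  {Red, Amber}: total = 1496
  {Red, Green}: total = 1616
  {Green, Amber}: total = 1676
Best pair: {Blue, Violet} with total 861.

{Blue, Violet}, total 861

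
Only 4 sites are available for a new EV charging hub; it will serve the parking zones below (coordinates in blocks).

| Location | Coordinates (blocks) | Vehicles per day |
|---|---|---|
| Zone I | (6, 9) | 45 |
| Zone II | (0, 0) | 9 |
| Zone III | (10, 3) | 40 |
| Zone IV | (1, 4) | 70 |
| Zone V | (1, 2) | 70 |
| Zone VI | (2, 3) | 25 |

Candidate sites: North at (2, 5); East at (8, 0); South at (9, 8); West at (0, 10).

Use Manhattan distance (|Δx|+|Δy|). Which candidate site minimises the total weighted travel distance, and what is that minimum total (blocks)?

North, total 1293 blocks

Total weighted distance at each candidate:
  North (2, 5): total = 1293
  East (8, 0): total = 2392
  South (9, 8): total = 2693
  West (0, 10): total = 2430
Minimum is at North with total 1293 blocks.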